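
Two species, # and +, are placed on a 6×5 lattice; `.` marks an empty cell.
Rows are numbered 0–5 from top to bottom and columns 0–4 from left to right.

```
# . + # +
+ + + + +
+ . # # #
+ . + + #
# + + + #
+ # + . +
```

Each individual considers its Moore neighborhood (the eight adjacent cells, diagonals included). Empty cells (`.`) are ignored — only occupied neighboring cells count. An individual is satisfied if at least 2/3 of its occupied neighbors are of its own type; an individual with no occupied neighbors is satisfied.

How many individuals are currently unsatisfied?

(0,0)# 0/2 ✗
(0,2)+ 3/4 ✓
(0,3)# 0/5 ✗
(0,4)+ 2/3 ✓
(1,0)+ 2/3 ✓
(1,1)+ 4/6 ✓
(1,2)+ 3/6 ✗
(1,3)+ 4/8 ✗
(1,4)+ 2/5 ✗
(2,0)+ 3/3 ✓
(2,2)# 1/6 ✗
(2,3)# 3/8 ✗
(2,4)# 2/5 ✗
(3,0)+ 2/3 ✓
(3,2)+ 4/6 ✓
(3,3)+ 3/8 ✗
(3,4)# 3/5 ✗
(4,0)# 1/4 ✗
(4,1)+ 5/7 ✓
(4,2)+ 5/6 ✓
(4,3)+ 5/7 ✓
(4,4)# 1/4 ✗
(5,0)+ 1/3 ✗
(5,1)# 1/5 ✗
(5,2)+ 3/4 ✓
(5,4)+ 1/2 ✗
Unsatisfied: (0,0), (0,3), (1,2), (1,3), (1,4), (2,2), (2,3), (2,4), (3,3), (3,4), (4,0), (4,4), (5,0), (5,1), (5,4) — 15 in total.

15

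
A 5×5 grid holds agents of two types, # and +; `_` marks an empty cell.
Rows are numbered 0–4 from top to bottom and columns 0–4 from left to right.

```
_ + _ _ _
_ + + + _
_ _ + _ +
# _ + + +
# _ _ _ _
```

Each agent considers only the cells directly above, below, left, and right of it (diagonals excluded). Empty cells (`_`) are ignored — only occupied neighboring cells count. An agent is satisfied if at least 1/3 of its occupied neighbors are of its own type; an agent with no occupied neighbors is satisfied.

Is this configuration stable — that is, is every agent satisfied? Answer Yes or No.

Yes

Row 0: (0,1)+ 1/1 ok
Row 1: (1,1)+ 2/2 ok · (1,2)+ 3/3 ok · (1,3)+ 1/1 ok
Row 2: (2,2)+ 2/2 ok · (2,4)+ 1/1 ok
Row 3: (3,0)# 1/1 ok · (3,2)+ 2/2 ok · (3,3)+ 2/2 ok · (3,4)+ 2/2 ok
Row 4: (4,0)# 1/1 ok
All meet the threshold, so the configuration is stable.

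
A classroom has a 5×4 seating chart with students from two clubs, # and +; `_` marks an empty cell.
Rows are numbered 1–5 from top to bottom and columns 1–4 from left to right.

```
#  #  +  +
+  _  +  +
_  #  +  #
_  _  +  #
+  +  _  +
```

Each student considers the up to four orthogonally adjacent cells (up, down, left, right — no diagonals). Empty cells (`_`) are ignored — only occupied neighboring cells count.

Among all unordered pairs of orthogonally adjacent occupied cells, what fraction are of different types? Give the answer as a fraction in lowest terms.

7/16

Scan each occupied cell's neighbors to the right and below so each pair is counted once.
From row 1: 2 unlike of 6 pairs (running 2/6).
From row 2: 1 unlike of 3 pairs (running 3/9).
From row 3: 2 unlike of 4 pairs (running 5/13).
From row 4: 2 unlike of 2 pairs (running 7/15).
From row 5: 0 unlike of 1 pairs (running 7/16).
Total adjacent occupied pairs: 16; unlike-type pairs: 7.
7/16 is already in lowest terms.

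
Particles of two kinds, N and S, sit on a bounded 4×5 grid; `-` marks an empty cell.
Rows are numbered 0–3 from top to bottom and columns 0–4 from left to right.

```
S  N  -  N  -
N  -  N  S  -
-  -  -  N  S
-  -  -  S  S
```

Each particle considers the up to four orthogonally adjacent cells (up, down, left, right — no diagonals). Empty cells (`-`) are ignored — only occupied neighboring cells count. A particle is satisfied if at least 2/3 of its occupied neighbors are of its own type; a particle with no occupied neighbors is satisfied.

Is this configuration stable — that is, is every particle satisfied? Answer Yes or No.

No

Row 0: (0,0)S 0/2 not · (0,1)N 0/1 not · (0,3)N 0/1 not
Row 1: (1,0)N 0/1 not · (1,2)N 0/1 not · (1,3)S 0/3 not
Row 2: (2,3)N 0/3 not · (2,4)S 1/2 not
Row 3: (3,3)S 1/2 not · (3,4)S 2/2 satisfied
For instance (0,0) has only 0/2 same-type neighbors, below 2/3.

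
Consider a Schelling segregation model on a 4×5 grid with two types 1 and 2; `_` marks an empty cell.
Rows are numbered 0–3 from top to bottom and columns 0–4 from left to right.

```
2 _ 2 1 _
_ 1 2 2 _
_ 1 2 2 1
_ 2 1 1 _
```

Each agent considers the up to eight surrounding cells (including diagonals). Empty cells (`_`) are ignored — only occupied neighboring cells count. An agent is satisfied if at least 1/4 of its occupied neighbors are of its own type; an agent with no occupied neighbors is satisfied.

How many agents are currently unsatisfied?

3

(0,0)2 0/1 unhappy
(0,2)2 2/4 ok
(0,3)1 0/3 unhappy
(1,1)1 1/5 unhappy
(1,2)2 4/7 ok
(1,3)2 4/6 ok
(2,1)1 2/5 ok
(2,2)2 4/8 ok
(2,3)2 3/6 ok
(2,4)1 1/3 ok
(3,1)2 1/3 ok
(3,2)1 2/5 ok
(3,3)1 2/4 ok
Unsatisfied: (0,0), (0,3), (1,1) — 3 in total.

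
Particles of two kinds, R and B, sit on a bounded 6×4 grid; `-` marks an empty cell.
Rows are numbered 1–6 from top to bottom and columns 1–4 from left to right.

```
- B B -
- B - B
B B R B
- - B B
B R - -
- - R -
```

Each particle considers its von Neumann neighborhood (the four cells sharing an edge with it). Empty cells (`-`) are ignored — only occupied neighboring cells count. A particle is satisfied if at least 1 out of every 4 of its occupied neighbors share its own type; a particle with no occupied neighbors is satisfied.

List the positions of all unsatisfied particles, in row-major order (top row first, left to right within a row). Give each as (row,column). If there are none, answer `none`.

(1,2)B 2/2 ✓
(1,3)B 1/1 ✓
(2,2)B 2/2 ✓
(2,4)B 1/1 ✓
(3,1)B 1/1 ✓
(3,2)B 2/3 ✓
(3,3)R 0/3 ✗
(3,4)B 2/3 ✓
(4,3)B 1/2 ✓
(4,4)B 2/2 ✓
(5,1)B 0/1 ✗
(5,2)R 0/1 ✗
(6,3)R 0/0 ✓

(3,3), (5,1), (5,2)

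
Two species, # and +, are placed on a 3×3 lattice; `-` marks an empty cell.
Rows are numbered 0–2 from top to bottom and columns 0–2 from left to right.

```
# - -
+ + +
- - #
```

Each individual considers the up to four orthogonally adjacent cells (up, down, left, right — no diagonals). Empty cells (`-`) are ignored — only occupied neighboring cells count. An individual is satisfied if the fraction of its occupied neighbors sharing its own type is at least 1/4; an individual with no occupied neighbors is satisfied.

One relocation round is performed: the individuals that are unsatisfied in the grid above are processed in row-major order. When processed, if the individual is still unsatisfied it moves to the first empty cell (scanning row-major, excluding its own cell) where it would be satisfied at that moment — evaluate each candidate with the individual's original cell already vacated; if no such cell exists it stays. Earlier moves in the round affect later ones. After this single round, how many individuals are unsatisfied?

0

Initially unsatisfied (in order): (0,0), (2,2).
  (0,0) → (2,1).
  (2,2): now satisfied by earlier moves; stays.
Resulting grid:
- - -
+ + +
- # #
All satisfied now.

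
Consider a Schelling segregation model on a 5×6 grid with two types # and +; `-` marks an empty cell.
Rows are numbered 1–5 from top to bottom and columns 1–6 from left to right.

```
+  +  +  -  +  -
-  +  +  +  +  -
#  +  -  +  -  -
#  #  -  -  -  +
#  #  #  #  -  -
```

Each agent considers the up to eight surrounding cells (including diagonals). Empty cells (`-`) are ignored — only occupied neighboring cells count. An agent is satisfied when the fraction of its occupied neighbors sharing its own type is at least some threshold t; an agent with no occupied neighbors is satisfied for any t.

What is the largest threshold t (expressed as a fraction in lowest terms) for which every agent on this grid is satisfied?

2/5

(1,1)+ 2/2
(1,2)+ 4/4
(1,3)+ 4/4
(1,5)+ 2/2
(2,2)+ 5/6
(2,3)+ 6/6
(2,4)+ 5/5
(2,5)+ 3/3
(3,1)# 2/4
(3,2)+ 2/5
(3,4)+ 3/3
(4,1)# 4/5
(4,2)# 5/6
(4,6)+ — no occupied neighbors
(5,1)# 3/3
(5,2)# 4/4
(5,3)# 3/3
(5,4)# 1/1
The smallest same-type fraction is 2/5 at (3,2), which reduces to 2/5. Any threshold above that leaves this agent unsatisfied.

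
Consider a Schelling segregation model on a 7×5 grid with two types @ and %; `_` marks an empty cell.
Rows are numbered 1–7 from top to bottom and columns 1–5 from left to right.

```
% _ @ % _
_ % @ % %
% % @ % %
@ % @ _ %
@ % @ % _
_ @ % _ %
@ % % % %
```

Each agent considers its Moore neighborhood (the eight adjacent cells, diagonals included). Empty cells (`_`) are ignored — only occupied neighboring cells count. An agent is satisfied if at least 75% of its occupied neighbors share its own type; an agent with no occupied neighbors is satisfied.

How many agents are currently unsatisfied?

Row 1: (1,1)% 1/1 ok · (1,3)@ 1/4 unhappy · (1,4)% 2/4 unhappy
Row 2: (2,2)% 3/6 unhappy · (2,3)@ 2/7 unhappy · (2,4)% 4/7 unhappy · (2,5)% 4/4 ok
Row 3: (3,1)% 3/4 ok · (3,2)% 3/7 unhappy · (3,3)@ 2/7 unhappy · (3,4)% 4/7 unhappy · (3,5)% 4/4 ok
Row 4: (4,1)@ 1/5 unhappy · (4,2)% 3/8 unhappy · (4,3)@ 2/7 unhappy · (4,5)% 3/3 ok
Row 5: (5,1)@ 2/4 unhappy · (5,2)% 2/7 unhappy · (5,3)@ 2/6 unhappy · (5,4)% 3/5 unhappy
Row 6: (6,2)@ 3/7 unhappy · (6,3)% 5/7 unhappy · (6,5)% 3/3 ok
Row 7: (7,1)@ 1/2 unhappy · (7,2)% 2/4 unhappy · (7,3)% 3/4 ok · (7,4)% 4/4 ok · (7,5)% 2/2 ok
Unsatisfied: (1,3), (1,4), (2,2), (2,3), (2,4), (3,2), (3,3), (3,4), (4,1), (4,2), (4,3), (5,1), (5,2), (5,3), (5,4), (6,2), (6,3), (7,1), (7,2) — 19 in total.

19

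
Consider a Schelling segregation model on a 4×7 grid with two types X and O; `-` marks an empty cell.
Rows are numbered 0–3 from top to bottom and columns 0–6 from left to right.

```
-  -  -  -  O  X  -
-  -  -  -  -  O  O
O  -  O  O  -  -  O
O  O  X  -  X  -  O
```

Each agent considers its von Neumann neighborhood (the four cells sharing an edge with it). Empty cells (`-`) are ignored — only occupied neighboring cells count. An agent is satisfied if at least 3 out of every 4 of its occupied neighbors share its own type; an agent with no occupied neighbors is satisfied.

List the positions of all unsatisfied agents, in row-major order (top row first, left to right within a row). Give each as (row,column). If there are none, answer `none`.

(0,4), (0,5), (1,5), (2,2), (3,1), (3,2)

(0,4)O 0/1 not
(0,5)X 0/2 not
(1,5)O 1/2 not
(1,6)O 2/2 satisfied
(2,0)O 1/1 satisfied
(2,2)O 1/2 not
(2,3)O 1/1 satisfied
(2,6)O 2/2 satisfied
(3,0)O 2/2 satisfied
(3,1)O 1/2 not
(3,2)X 0/2 not
(3,4)X 0/0 satisfied
(3,6)O 1/1 satisfied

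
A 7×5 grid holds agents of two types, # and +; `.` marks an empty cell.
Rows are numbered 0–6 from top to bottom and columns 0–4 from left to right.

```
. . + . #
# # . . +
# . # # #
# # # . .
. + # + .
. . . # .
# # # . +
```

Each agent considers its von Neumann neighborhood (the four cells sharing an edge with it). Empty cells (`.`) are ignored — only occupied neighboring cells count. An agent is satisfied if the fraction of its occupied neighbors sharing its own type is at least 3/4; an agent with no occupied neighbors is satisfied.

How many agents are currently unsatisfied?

8

Row 0: (0,2)+ 0/0 ok · (0,4)# 0/1 unhappy
Row 1: (1,0)# 2/2 ok · (1,1)# 1/1 ok · (1,4)+ 0/2 unhappy
Row 2: (2,0)# 2/2 ok · (2,2)# 2/2 ok · (2,3)# 2/2 ok · (2,4)# 1/2 unhappy
Row 3: (3,0)# 2/2 ok · (3,1)# 2/3 unhappy · (3,2)# 3/3 ok
Row 4: (4,1)+ 0/2 unhappy · (4,2)# 1/3 unhappy · (4,3)+ 0/2 unhappy
Row 5: (5,3)# 0/1 unhappy
Row 6: (6,0)# 1/1 ok · (6,1)# 2/2 ok · (6,2)# 1/1 ok · (6,4)+ 0/0 ok
Unsatisfied: (0,4), (1,4), (2,4), (3,1), (4,1), (4,2), (4,3), (5,3) — 8 in total.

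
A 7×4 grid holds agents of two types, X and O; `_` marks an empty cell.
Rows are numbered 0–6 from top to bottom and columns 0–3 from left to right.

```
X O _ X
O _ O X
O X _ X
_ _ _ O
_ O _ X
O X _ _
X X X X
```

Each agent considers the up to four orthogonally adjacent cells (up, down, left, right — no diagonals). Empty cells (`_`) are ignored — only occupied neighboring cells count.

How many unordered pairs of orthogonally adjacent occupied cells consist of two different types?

9

Scan each occupied cell's neighbors to the right and below so each pair is counted once.
Row 0: X(0,0)–O(0,1)≠ X(0,0)–O(1,0)≠ X(0,3)–X(1,3)=  → 2/3 unlike.
Row 1: O(1,0)–O(2,0)= O(1,2)–X(1,3)≠ X(1,3)–X(2,3)=  → 1/3 unlike.
Row 2: O(2,0)–X(2,1)≠ X(2,3)–O(3,3)≠  → 2/2 unlike.
Row 3: O(3,3)–X(4,3)≠  → 1/1 unlike.
Row 4: O(4,1)–X(5,1)≠  → 1/1 unlike.
Row 5: O(5,0)–X(5,1)≠ O(5,0)–X(6,0)≠ X(5,1)–X(6,1)=  → 2/3 unlike.
Row 6: X(6,0)–X(6,1)= X(6,1)–X(6,2)= X(6,2)–X(6,3)=  → 0/3 unlike.
Total adjacent occupied pairs: 16; unlike-type pairs: 9.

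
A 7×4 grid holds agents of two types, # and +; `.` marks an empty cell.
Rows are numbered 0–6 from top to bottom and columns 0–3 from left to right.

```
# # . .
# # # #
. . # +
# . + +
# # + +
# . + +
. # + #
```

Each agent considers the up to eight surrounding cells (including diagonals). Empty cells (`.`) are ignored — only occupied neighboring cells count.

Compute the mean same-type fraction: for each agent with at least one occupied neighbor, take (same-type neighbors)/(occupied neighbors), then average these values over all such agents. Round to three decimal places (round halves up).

(0,0)# 3/3
(0,1)# 4/4
(1,0)# 3/3
(1,1)# 5/5
(1,2)# 4/5
(1,3)# 2/3
(2,2)# 3/6
(2,3)+ 2/5
(3,0)# 2/2
(3,2)+ 4/6
(3,3)+ 4/5
(4,0)# 3/3
(4,1)# 3/6
(4,2)+ 5/6
(4,3)+ 5/5
(5,0)# 3/3
(5,2)+ 4/7
(5,3)+ 4/5
(6,1)# 1/3
(6,2)+ 2/4
(6,3)# 0/3
Sum over 21 agents: 3/3 + 4/4 + 3/3 + 5/5 + 4/5 + 2/3 + 3/6 + 2/5 + 2/2 + 4/6 + 4/5 + 3/3 + 3/6 + 5/6 + 5/5 + 3/3 + 4/7 + 4/5 + 1/3 + 2/4 + 0/3 = 538/35; mean = 538/35 ÷ 21 = 538/735 = 0.731972… → 0.732.

0.732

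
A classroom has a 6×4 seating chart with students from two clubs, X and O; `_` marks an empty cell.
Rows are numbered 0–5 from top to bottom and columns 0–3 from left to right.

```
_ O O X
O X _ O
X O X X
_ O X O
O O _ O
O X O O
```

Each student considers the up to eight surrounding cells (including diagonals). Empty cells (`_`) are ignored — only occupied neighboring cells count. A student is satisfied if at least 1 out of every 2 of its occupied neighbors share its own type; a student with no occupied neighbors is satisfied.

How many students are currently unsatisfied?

9

(0,1)O 2/3 ✓
(0,2)O 2/4 ✓
(0,3)X 0/2 ✗
(1,0)O 2/4 ✓
(1,1)X 2/6 ✗
(1,3)O 1/4 ✗
(2,0)X 1/4 ✗
(2,1)O 2/6 ✗
(2,2)X 3/7 ✗
(2,3)X 2/4 ✓
(3,1)O 3/6 ✓
(3,2)X 2/7 ✗
(3,3)O 1/4 ✗
(4,0)O 3/4 ✓
(4,1)O 4/6 ✓
(4,3)O 3/4 ✓
(5,0)O 2/3 ✓
(5,1)X 0/4 ✗
(5,2)O 3/4 ✓
(5,3)O 2/2 ✓
Unsatisfied: (0,3), (1,1), (1,3), (2,0), (2,1), (2,2), (3,2), (3,3), (5,1) — 9 in total.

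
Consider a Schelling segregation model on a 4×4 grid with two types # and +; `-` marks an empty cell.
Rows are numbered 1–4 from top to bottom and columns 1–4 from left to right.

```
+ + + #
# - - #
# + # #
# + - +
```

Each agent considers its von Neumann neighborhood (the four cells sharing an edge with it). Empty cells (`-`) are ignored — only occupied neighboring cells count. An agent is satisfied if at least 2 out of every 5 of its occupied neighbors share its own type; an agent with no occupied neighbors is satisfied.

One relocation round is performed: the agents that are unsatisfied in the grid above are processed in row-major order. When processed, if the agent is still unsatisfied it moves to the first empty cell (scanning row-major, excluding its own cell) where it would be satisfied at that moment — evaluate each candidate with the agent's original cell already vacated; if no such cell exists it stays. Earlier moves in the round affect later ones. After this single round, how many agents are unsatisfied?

2

Initially unsatisfied (in order): (3,2), (4,4).
  (3,2) → (2,2).
  (4,4) → (2,3).
Resulting grid:
+ + + #
# + + #
# - # #
# + - -
Unsatisfied now: (2,1), (4,2).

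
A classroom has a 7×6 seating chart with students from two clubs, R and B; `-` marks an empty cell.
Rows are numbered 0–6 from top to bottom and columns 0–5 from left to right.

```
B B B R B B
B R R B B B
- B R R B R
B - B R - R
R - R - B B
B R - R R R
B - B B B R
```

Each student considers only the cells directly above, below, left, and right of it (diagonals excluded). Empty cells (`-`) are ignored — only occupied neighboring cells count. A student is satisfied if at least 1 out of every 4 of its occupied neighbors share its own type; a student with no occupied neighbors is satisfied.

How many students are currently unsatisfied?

(0,0)B 2/2 ✓
(0,1)B 2/3 ✓
(0,2)B 1/3 ✓
(0,3)R 0/3 ✗
(0,4)B 2/3 ✓
(0,5)B 2/2 ✓
(1,0)B 1/2 ✓
(1,1)R 1/4 ✓
(1,2)R 2/4 ✓
(1,3)B 1/4 ✓
(1,4)B 4/4 ✓
(1,5)B 2/3 ✓
(2,1)B 0/2 ✗
(2,2)R 2/4 ✓
(2,3)R 2/4 ✓
(2,4)B 1/3 ✓
(2,5)R 1/3 ✓
(3,0)B 0/1 ✗
(3,2)B 0/3 ✗
(3,3)R 1/2 ✓
(3,5)R 1/2 ✓
(4,0)R 0/2 ✗
(4,2)R 0/1 ✗
(4,4)B 1/2 ✓
(4,5)B 1/3 ✓
(5,0)B 1/3 ✓
(5,1)R 0/1 ✗
(5,3)R 1/2 ✓
(5,4)R 2/4 ✓
(5,5)R 2/3 ✓
(6,0)B 1/1 ✓
(6,2)B 1/1 ✓
(6,3)B 2/3 ✓
(6,4)B 1/3 ✓
(6,5)R 1/2 ✓
Unsatisfied: (0,3), (2,1), (3,0), (3,2), (4,0), (4,2), (5,1) — 7 in total.

7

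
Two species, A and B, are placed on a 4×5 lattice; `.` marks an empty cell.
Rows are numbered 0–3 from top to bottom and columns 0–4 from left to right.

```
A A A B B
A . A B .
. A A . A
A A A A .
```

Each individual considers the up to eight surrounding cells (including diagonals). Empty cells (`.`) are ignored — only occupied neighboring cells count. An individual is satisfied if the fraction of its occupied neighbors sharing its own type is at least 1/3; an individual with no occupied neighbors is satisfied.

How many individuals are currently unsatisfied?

0

Row 0: (0,0)A 2/2 ✓ · (0,1)A 4/4 ✓ · (0,2)A 2/4 ✓ · (0,3)B 2/4 ✓ · (0,4)B 2/2 ✓
Row 1: (1,0)A 3/3 ✓ · (1,2)A 4/6 ✓ · (1,3)B 2/6 ✓
Row 2: (2,1)A 6/6 ✓ · (2,2)A 5/6 ✓ · (2,4)A 1/2 ✓
Row 3: (3,0)A 2/2 ✓ · (3,1)A 4/4 ✓ · (3,2)A 4/4 ✓ · (3,3)A 3/3 ✓
Every one meets the threshold.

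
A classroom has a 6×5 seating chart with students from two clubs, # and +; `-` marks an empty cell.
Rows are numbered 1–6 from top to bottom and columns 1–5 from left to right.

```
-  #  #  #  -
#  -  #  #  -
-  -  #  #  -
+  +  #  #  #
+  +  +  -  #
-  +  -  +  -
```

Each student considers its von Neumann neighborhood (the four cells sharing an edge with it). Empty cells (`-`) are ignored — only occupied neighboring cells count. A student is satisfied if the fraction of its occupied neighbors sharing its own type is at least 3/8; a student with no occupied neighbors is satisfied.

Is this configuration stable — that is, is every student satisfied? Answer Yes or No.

Yes

Row 1: (1,2)# 1/1 satisfied · (1,3)# 3/3 satisfied · (1,4)# 2/2 satisfied
Row 2: (2,1)# 0/0 satisfied · (2,3)# 3/3 satisfied · (2,4)# 3/3 satisfied
Row 3: (3,3)# 3/3 satisfied · (3,4)# 3/3 satisfied
Row 4: (4,1)+ 2/2 satisfied · (4,2)+ 2/3 satisfied · (4,3)# 2/4 satisfied · (4,4)# 3/3 satisfied · (4,5)# 2/2 satisfied
Row 5: (5,1)+ 2/2 satisfied · (5,2)+ 4/4 satisfied · (5,3)+ 1/2 satisfied · (5,5)# 1/1 satisfied
Row 6: (6,2)+ 1/1 satisfied · (6,4)+ 0/0 satisfied
All meet the threshold, so the configuration is stable.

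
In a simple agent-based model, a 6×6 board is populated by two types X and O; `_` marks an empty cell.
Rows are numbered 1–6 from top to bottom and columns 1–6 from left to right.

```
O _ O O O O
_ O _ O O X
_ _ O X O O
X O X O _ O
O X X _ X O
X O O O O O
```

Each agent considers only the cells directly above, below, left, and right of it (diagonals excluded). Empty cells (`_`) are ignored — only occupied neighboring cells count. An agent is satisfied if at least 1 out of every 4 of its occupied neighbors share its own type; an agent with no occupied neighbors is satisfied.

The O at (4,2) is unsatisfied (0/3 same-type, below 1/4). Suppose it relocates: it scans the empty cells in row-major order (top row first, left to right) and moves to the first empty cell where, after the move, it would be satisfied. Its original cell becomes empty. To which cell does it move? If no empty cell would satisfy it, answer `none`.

Vacating (4,2). Empty cells in order:
  (1,2): 3/3 same-type → satisfied — stop here.

(1,2)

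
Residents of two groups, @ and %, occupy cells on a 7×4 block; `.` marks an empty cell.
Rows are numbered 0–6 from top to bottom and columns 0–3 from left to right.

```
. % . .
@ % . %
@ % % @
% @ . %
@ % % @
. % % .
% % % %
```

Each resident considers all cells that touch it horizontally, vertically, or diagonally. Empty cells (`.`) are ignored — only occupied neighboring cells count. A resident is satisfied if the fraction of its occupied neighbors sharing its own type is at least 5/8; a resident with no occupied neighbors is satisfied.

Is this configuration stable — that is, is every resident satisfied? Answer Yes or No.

(0,1)% 1/2 unhappy
(1,0)@ 1/4 unhappy
(1,1)% 3/5 unhappy
(1,3)% 1/2 unhappy
(2,0)@ 2/5 unhappy
(2,1)% 3/6 unhappy
(2,2)% 4/6 ok
(2,3)@ 0/3 unhappy
(3,0)% 2/5 unhappy
(3,1)@ 2/7 unhappy
(3,3)% 2/4 unhappy
(4,0)@ 1/4 unhappy
(4,1)% 4/6 ok
(4,2)% 4/6 ok
(4,3)@ 0/3 unhappy
(5,1)% 6/7 ok
(5,2)% 6/7 ok
(6,0)% 2/2 ok
(6,1)% 4/4 ok
(6,2)% 4/4 ok
(6,3)% 2/2 ok
For instance (0,1) has only 1/2 same-type neighbors, below 5/8.

No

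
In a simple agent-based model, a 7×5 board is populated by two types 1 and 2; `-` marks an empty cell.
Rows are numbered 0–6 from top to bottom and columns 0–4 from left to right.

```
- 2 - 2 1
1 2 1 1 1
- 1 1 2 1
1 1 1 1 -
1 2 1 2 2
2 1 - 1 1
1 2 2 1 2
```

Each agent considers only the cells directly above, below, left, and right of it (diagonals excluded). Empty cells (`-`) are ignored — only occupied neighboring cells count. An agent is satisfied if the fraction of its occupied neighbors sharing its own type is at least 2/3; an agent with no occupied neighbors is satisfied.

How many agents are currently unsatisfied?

21

(0,1)2 1/1 ok
(0,3)2 0/2 unhappy
(0,4)1 1/2 unhappy
(1,0)1 0/1 unhappy
(1,1)2 1/4 unhappy
(1,2)1 2/3 ok
(1,3)1 2/4 unhappy
(1,4)1 3/3 ok
(2,1)1 2/3 ok
(2,2)1 3/4 ok
(2,3)2 0/4 unhappy
(2,4)1 1/2 unhappy
(3,0)1 2/2 ok
(3,1)1 3/4 ok
(3,2)1 4/4 ok
(3,3)1 1/3 unhappy
(4,0)1 1/3 unhappy
(4,1)2 0/4 unhappy
(4,2)1 1/3 unhappy
(4,3)2 1/4 unhappy
(4,4)2 1/2 unhappy
(5,0)2 0/3 unhappy
(5,1)1 0/3 unhappy
(5,3)1 2/3 ok
(5,4)1 1/3 unhappy
(6,0)1 0/2 unhappy
(6,1)2 1/3 unhappy
(6,2)2 1/2 unhappy
(6,3)1 1/3 unhappy
(6,4)2 0/2 unhappy
Unsatisfied: (0,3), (0,4), (1,0), (1,1), (1,3), (2,3), (2,4), (3,3), (4,0), (4,1), (4,2), (4,3), (4,4), (5,0), (5,1), (5,4), (6,0), (6,1), (6,2), (6,3), (6,4) — 21 in total.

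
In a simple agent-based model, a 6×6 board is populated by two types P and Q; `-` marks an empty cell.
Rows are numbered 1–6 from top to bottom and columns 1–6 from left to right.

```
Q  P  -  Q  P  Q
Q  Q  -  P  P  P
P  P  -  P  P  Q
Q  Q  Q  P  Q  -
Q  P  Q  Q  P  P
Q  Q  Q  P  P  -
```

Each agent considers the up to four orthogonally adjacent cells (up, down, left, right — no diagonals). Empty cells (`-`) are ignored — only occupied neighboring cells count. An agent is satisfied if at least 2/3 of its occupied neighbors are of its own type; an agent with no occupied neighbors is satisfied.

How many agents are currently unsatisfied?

18

Row 1: (1,1)Q 1/2 ✗ · (1,2)P 0/2 ✗ · (1,4)Q 0/2 ✗ · (1,5)P 1/3 ✗ · (1,6)Q 0/2 ✗
Row 2: (2,1)Q 2/3 ✓ · (2,2)Q 1/3 ✗ · (2,4)P 2/3 ✓ · (2,5)P 4/4 ✓ · (2,6)P 1/3 ✗
Row 3: (3,1)P 1/3 ✗ · (3,2)P 1/3 ✗ · (3,4)P 3/3 ✓ · (3,5)P 2/4 ✗ · (3,6)Q 0/2 ✗
Row 4: (4,1)Q 2/3 ✓ · (4,2)Q 2/4 ✗ · (4,3)Q 2/3 ✓ · (4,4)P 1/4 ✗ · (4,5)Q 0/3 ✗
Row 5: (5,1)Q 2/3 ✓ · (5,2)P 0/4 ✗ · (5,3)Q 3/4 ✓ · (5,4)Q 1/4 ✗ · (5,5)P 2/4 ✗ · (5,6)P 1/1 ✓
Row 6: (6,1)Q 2/2 ✓ · (6,2)Q 2/3 ✓ · (6,3)Q 2/3 ✓ · (6,4)P 1/3 ✗ · (6,5)P 2/2 ✓
Unsatisfied: (1,1), (1,2), (1,4), (1,5), (1,6), (2,2), (2,6), (3,1), (3,2), (3,5), (3,6), (4,2), (4,4), (4,5), (5,2), (5,4), (5,5), (6,4) — 18 in total.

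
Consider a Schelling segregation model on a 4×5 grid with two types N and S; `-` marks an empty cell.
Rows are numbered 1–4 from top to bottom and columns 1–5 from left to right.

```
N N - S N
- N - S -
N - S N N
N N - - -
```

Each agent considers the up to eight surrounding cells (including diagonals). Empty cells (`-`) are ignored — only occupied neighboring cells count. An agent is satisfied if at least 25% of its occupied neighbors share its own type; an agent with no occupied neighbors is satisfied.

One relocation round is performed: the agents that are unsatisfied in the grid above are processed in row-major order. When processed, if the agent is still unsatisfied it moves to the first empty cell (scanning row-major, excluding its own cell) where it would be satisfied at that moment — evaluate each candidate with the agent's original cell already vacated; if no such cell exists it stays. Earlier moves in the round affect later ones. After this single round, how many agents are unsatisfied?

0

Initially unsatisfied (in order): (1,5).
  (1,5) → (1,3).
Resulting grid:
N N N S -
- N - S -
N - S N N
N N - - -
All satisfied now.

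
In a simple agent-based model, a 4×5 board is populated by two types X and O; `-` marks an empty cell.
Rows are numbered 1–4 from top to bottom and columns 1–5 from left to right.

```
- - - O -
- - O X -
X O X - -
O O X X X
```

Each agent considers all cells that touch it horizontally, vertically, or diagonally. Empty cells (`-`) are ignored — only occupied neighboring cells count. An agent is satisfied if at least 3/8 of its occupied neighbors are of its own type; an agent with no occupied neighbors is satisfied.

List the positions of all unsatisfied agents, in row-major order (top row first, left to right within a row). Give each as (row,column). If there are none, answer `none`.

(1,4)O 1/2 ✓
(2,3)O 2/4 ✓
(2,4)X 1/3 ✗
(3,1)X 0/3 ✗
(3,2)O 3/6 ✓
(3,3)X 3/6 ✓
(4,1)O 2/3 ✓
(4,2)O 2/5 ✓
(4,3)X 2/4 ✓
(4,4)X 3/3 ✓
(4,5)X 1/1 ✓

(2,4), (3,1)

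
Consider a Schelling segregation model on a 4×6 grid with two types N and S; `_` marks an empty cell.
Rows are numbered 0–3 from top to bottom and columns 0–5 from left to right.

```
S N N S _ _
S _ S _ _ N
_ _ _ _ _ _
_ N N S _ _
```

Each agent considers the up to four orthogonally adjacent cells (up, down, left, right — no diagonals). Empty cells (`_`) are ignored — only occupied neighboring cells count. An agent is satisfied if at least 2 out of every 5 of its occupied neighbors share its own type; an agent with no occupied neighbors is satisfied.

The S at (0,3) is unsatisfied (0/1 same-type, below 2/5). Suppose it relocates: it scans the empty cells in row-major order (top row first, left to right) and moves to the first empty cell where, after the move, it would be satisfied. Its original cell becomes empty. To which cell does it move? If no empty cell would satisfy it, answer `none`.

Vacating (0,3). Empty cells in order:
  (0,4): 0/0 same-type → satisfied — stop here.

(0,4)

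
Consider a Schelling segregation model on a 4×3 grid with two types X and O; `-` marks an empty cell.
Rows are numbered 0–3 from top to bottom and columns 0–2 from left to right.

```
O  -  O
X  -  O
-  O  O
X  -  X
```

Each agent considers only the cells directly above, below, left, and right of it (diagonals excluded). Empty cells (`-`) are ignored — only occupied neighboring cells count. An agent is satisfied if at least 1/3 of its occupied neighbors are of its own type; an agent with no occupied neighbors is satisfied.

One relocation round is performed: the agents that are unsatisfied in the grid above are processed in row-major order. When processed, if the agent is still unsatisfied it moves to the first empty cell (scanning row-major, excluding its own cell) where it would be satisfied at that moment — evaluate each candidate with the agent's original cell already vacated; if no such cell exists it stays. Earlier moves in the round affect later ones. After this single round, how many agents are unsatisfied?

0

Initially unsatisfied (in order): (0,0), (1,0), (3,2).
  (0,0) → (0,1).
  (1,0): now satisfied by earlier moves; stays.
  (3,2) → (0,0).
Resulting grid:
X O O
X - O
- O O
X - -
All satisfied now.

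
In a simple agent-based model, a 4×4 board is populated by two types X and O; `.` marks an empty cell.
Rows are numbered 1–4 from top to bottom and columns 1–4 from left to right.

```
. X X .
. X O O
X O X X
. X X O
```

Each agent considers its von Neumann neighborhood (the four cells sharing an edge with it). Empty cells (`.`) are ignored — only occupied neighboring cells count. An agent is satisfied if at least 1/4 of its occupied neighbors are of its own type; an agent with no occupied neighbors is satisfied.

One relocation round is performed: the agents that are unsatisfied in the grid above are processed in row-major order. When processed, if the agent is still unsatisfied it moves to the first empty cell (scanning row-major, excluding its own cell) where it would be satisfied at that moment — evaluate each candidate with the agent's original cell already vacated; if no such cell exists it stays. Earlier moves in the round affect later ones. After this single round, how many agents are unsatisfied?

Initially unsatisfied (in order): (3,1), (3,2), (4,4).
  (3,1) → (1,1).
  (3,2) → (1,4).
  (4,4) → (3,1).
Resulting grid:
X X X O
. X O O
O . X X
. X X .
All satisfied now.

0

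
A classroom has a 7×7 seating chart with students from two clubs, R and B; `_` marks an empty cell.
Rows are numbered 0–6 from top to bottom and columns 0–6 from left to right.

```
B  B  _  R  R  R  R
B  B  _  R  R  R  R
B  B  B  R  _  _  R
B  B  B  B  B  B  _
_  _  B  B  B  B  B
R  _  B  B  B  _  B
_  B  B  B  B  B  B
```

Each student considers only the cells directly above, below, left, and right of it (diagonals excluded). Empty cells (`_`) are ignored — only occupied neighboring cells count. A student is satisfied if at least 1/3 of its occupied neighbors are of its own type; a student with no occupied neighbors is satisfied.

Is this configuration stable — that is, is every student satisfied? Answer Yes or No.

Yes

(0,0)B 2/2 ok
(0,1)B 2/2 ok
(0,3)R 2/2 ok
(0,4)R 3/3 ok
(0,5)R 3/3 ok
(0,6)R 2/2 ok
(1,0)B 3/3 ok
(1,1)B 3/3 ok
(1,3)R 3/3 ok
(1,4)R 3/3 ok
(1,5)R 3/3 ok
(1,6)R 3/3 ok
(2,0)B 3/3 ok
(2,1)B 4/4 ok
(2,2)B 2/3 ok
(2,3)R 1/3 ok
(2,6)R 1/1 ok
(3,0)B 2/2 ok
(3,1)B 3/3 ok
(3,2)B 4/4 ok
(3,3)B 3/4 ok
(3,4)B 3/3 ok
(3,5)B 2/2 ok
(4,2)B 3/3 ok
(4,3)B 4/4 ok
(4,4)B 4/4 ok
(4,5)B 3/3 ok
(4,6)B 2/2 ok
(5,0)R 0/0 ok
(5,2)B 3/3 ok
(5,3)B 4/4 ok
(5,4)B 3/3 ok
(5,6)B 2/2 ok
(6,1)B 1/1 ok
(6,2)B 3/3 ok
(6,3)B 3/3 ok
(6,4)B 3/3 ok
(6,5)B 2/2 ok
(6,6)B 2/2 ok
All meet the threshold, so the configuration is stable.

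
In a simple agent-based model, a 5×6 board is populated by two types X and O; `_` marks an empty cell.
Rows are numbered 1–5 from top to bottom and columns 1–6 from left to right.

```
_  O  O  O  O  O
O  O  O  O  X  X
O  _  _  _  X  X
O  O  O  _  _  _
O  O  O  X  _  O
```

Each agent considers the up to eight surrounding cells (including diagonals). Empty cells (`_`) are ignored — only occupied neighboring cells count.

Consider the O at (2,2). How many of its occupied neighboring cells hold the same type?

5

Occupied neighbors of (2,2): (1,2)=O, (1,3)=O, (2,1)=O, (2,3)=O, (3,1)=O.
Same type (O): 5 of 5.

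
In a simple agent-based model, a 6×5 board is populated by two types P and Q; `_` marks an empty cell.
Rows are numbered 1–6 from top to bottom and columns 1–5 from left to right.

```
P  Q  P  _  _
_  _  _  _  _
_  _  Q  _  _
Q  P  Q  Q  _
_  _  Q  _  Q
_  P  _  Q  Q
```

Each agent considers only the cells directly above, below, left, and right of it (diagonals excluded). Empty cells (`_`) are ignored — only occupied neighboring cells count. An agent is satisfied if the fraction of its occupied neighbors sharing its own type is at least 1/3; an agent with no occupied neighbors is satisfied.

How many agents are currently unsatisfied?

5

Row 1: (1,1)P 0/1 unhappy · (1,2)Q 0/2 unhappy · (1,3)P 0/1 unhappy
Row 3: (3,3)Q 1/1 ok
Row 4: (4,1)Q 0/1 unhappy · (4,2)P 0/2 unhappy · (4,3)Q 3/4 ok · (4,4)Q 1/1 ok
Row 5: (5,3)Q 1/1 ok · (5,5)Q 1/1 ok
Row 6: (6,2)P 0/0 ok · (6,4)Q 1/1 ok · (6,5)Q 2/2 ok
Unsatisfied: (1,1), (1,2), (1,3), (4,1), (4,2) — 5 in total.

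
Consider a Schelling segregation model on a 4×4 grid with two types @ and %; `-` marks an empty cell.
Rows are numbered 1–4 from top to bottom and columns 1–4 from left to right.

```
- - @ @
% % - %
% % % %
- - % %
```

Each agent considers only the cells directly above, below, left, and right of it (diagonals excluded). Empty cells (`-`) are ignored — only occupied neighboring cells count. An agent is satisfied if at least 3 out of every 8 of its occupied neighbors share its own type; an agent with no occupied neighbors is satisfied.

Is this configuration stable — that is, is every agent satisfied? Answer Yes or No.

(1,3)@ 1/1 satisfied
(1,4)@ 1/2 satisfied
(2,1)% 2/2 satisfied
(2,2)% 2/2 satisfied
(2,4)% 1/2 satisfied
(3,1)% 2/2 satisfied
(3,2)% 3/3 satisfied
(3,3)% 3/3 satisfied
(3,4)% 3/3 satisfied
(4,3)% 2/2 satisfied
(4,4)% 2/2 satisfied
All meet the threshold, so the configuration is stable.

Yes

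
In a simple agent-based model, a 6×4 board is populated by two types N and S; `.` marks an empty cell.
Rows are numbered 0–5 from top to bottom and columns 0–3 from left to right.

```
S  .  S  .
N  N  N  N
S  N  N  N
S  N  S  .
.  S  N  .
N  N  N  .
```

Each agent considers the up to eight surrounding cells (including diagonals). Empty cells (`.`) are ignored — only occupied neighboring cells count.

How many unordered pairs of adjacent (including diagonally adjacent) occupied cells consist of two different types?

Scan each occupied cell's neighbors to the right and below (and the two forward diagonals) so each pair is counted once.
From row 0: 5 unlike of 5 pairs (running 5/5).
From row 1: 2 unlike of 13 pairs (running 7/18).
From row 2: 6 unlike of 11 pairs (running 13/29).
From row 3: 4 unlike of 7 pairs (running 17/36).
From row 4: 4 unlike of 6 pairs (running 21/42).
From row 5: 0 unlike of 2 pairs (running 21/44).
Total adjacent occupied pairs: 44; unlike-type pairs: 21.

21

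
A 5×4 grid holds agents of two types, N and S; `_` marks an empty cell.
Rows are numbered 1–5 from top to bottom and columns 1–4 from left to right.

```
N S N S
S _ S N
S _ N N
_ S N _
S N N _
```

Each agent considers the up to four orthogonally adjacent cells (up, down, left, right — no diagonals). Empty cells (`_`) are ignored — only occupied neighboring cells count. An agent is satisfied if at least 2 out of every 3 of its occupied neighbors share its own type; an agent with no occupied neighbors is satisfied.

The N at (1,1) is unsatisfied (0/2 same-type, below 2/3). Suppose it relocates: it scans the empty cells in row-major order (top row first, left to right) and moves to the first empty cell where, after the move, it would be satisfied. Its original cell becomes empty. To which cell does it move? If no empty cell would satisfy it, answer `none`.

Vacating (1,1). Empty cells in order:
  (2,2): 0/3 same-type → still unsatisfied.
  (3,2): 1/3 same-type → still unsatisfied.
  (4,1): 0/3 same-type → still unsatisfied.
  (4,4): 2/2 same-type → satisfied — stop here.

(4,4)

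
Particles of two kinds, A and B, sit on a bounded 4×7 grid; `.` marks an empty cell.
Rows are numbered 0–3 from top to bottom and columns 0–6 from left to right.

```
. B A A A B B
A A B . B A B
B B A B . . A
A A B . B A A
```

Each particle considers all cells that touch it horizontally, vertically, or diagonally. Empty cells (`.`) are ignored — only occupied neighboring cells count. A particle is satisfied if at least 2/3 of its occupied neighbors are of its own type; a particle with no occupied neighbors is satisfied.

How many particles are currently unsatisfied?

Row 0: (0,1)B 1/4 unhappy · (0,2)A 2/4 unhappy · (0,3)A 2/4 unhappy · (0,4)A 2/4 unhappy · (0,5)B 3/5 unhappy · (0,6)B 2/3 ok
Row 1: (1,0)A 1/4 unhappy · (1,1)A 3/7 unhappy · (1,2)B 3/7 unhappy · (1,4)B 2/5 unhappy · (1,5)A 2/6 unhappy · (1,6)B 2/4 unhappy
Row 2: (2,0)B 1/5 unhappy · (2,1)B 3/8 unhappy · (2,2)A 2/6 unhappy · (2,3)B 4/5 ok · (2,6)A 3/4 ok
Row 3: (3,0)A 1/3 unhappy · (3,1)A 2/5 unhappy · (3,2)B 2/4 unhappy · (3,4)B 1/2 unhappy · (3,5)A 2/3 ok · (3,6)A 2/2 ok
Unsatisfied: (0,1), (0,2), (0,3), (0,4), (0,5), (1,0), (1,1), (1,2), (1,4), (1,5), (1,6), (2,0), (2,1), (2,2), (3,0), (3,1), (3,2), (3,4) — 18 in total.

18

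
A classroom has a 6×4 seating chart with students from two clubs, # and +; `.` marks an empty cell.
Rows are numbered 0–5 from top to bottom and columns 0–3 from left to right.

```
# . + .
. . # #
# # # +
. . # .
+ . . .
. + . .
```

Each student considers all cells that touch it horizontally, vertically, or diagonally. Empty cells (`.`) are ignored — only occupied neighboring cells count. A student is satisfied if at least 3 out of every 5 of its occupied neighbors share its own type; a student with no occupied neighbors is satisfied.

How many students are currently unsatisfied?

3

(0,0)# 0/0 ok
(0,2)+ 0/2 unhappy
(1,2)# 3/5 ok
(1,3)# 2/4 unhappy
(2,0)# 1/1 ok
(2,1)# 4/4 ok
(2,2)# 4/5 ok
(2,3)+ 0/4 unhappy
(3,2)# 2/3 ok
(4,0)+ 1/1 ok
(5,1)+ 1/1 ok
Unsatisfied: (0,2), (1,3), (2,3) — 3 in total.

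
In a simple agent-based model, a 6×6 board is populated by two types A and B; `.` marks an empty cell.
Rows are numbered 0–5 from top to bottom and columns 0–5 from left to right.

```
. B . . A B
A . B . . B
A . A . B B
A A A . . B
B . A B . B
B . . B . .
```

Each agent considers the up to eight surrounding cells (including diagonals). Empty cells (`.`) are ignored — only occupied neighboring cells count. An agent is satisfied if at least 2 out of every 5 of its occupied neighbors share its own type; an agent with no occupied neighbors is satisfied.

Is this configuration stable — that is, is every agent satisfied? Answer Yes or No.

(0,1)B 1/2 ✓
(0,4)A 0/2 ✗
(0,5)B 1/2 ✓
(1,0)A 1/2 ✓
(1,2)B 1/2 ✓
(1,5)B 3/4 ✓
(2,0)A 3/3 ✓
(2,2)A 2/3 ✓
(2,4)B 3/3 ✓
(2,5)B 3/3 ✓
(3,0)A 2/3 ✓
(3,1)A 5/6 ✓
(3,2)A 3/4 ✓
(3,5)B 3/3 ✓
(4,0)B 1/3 ✗
(4,2)A 2/4 ✓
(4,3)B 1/3 ✗
(4,5)B 1/1 ✓
(5,0)B 1/1 ✓
(5,3)B 1/2 ✓
For instance (0,4) has only 0/2 same-type neighbors, below 2/5.

No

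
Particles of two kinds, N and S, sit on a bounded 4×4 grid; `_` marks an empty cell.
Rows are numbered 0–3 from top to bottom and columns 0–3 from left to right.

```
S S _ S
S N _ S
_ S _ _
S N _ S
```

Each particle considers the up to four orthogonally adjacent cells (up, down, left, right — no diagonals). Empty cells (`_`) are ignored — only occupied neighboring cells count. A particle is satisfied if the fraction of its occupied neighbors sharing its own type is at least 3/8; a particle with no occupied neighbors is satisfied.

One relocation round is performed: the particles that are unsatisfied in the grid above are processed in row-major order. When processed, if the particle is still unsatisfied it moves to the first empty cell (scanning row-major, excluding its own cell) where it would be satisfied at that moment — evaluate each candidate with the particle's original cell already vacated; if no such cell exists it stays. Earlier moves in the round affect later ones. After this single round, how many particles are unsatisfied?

Initially unsatisfied (in order): (1,1), (2,1), (3,0), (3,1).
  (1,1) → (3,2).
  (2,1) → (0,2).
  (3,0) → (1,1).
  (3,1): now satisfied by earlier moves; stays.
Resulting grid:
S S S S
S S _ S
_ _ _ _
_ N N S
Unsatisfied now: (3,3).

1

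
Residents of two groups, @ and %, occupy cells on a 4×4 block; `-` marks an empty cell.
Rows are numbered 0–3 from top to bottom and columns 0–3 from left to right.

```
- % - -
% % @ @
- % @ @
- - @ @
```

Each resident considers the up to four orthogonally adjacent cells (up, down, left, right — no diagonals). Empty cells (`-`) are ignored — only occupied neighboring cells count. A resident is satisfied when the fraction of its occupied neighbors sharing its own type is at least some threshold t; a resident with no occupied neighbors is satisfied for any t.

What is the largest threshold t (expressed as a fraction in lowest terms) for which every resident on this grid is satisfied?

(0,1)% 1/1
(1,0)% 1/1
(1,1)% 3/4
(1,2)@ 2/3
(1,3)@ 2/2
(2,1)% 1/2
(2,2)@ 3/4
(2,3)@ 3/3
(3,2)@ 2/2
(3,3)@ 2/2
The smallest same-type fraction is 1/2 at (2,1), which reduces to 1/2. Any threshold above that leaves this resident unsatisfied.

1/2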